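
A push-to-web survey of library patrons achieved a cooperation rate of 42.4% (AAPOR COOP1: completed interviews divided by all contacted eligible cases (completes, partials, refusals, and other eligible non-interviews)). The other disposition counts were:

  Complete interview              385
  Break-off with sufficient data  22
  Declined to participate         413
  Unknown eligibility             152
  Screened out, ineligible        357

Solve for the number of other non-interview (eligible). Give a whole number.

88

COOP1 = 385 / D = 0.424
D = 385 / 0.424 = 908.0
Remaining denominator categories sum to 820
other non-interview (eligible) = 908.0 − 820 ≈ 88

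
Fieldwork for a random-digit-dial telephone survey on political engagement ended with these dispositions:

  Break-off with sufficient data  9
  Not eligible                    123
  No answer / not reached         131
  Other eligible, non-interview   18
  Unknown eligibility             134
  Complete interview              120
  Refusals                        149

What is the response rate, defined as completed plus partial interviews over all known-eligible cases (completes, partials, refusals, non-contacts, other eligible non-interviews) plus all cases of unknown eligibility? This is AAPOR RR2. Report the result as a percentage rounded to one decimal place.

Num → 120 + 9 = 129
Denom → 120 + 9 + 149 + 131 + 18 + 134 = 561
RR2 = 129 / 561 = 0.2299

23.0%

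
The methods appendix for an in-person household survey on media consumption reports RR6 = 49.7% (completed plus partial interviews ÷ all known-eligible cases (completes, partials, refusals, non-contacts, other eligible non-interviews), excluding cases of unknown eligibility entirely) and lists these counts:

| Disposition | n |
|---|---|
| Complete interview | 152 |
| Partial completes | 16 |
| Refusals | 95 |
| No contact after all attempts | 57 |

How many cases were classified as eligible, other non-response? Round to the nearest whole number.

Top = 152 + 16 = 168
RR6 = 168 / D = 0.497
D = 168 / 0.497 = 338.0
Remaining denominator categories sum to 320
eligible, other non-response = 338.0 − 320 ≈ 18

18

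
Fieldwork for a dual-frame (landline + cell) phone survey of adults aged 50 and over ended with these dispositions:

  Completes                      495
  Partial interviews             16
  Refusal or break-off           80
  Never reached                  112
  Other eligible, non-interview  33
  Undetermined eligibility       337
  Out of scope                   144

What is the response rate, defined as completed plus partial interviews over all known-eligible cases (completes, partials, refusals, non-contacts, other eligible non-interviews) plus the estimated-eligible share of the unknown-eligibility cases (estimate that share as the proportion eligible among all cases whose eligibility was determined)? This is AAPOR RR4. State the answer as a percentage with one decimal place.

50.2%

Top: 495 + 16 = 511
Determined eligible: 495 + 16 + 80 + 112 + 33 = 736
e = 736 / (736 + 144) = 736 / 880 = 0.8364
Eligible share of unknowns: 0.8364 × 337 = 281.87
Base: 736 + 281.87 = 1017.87
RR4 = 511 / 1017.87 = 0.5020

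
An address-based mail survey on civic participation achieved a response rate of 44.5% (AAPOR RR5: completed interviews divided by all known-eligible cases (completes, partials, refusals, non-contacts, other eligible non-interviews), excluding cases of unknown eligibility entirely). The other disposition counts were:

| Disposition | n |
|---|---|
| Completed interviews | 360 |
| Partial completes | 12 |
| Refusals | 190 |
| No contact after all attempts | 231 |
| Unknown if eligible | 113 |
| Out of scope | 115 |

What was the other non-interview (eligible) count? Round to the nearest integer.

RR5 = 360 / D = 0.445
D = 360 / 0.445 = 809.0
Other denominator terms total 793
other non-interview (eligible) = 809.0 − 793 ≈ 16

16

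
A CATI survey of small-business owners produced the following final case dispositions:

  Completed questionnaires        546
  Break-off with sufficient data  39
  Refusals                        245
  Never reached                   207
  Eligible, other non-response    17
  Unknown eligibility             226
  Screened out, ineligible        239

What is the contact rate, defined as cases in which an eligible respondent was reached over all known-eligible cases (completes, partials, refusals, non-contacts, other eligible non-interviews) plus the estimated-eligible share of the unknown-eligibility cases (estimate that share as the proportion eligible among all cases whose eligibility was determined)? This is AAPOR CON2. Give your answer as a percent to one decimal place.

68.4%

Top → 546 + 39 + 245 + 17 = 847
Known eligible → 546 + 39 + 245 + 207 + 17 = 1054
e = 1054 / (1054 + 239) = 1054 / 1293 = 0.8152
Estimated eligible among unknowns → 0.8152 × 226 = 184.24
Denom → 1054 + 184.24 = 1238.24
CON2 = 847 / 1238.24 = 0.6840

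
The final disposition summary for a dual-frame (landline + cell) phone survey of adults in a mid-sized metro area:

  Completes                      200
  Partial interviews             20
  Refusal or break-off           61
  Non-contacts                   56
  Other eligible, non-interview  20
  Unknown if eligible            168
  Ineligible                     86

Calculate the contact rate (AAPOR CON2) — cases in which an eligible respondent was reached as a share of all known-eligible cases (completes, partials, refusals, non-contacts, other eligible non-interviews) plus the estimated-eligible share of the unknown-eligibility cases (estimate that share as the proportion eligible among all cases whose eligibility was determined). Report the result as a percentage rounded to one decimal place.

61.1%

Top: 200 + 20 + 61 + 20 = 301
Known eligible: 200 + 20 + 61 + 56 + 20 = 357
e = 357 / (357 + 86) = 357 / 443 = 0.8059
e × U: 0.8059 × 168 = 135.39
Denom: 357 + 135.39 = 492.39
CON2 = 301 / 492.39 = 0.6113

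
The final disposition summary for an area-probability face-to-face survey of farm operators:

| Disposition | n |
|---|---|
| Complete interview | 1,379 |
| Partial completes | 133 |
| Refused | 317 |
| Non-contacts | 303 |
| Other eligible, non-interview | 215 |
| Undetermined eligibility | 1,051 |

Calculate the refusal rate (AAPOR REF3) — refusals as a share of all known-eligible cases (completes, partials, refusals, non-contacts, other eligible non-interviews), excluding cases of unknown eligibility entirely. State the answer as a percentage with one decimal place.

13.5%

Top = 317
Denominator = 1379 + 133 + 317 + 303 + 215 = 2347
REF3 = 317 / 2347 = 0.1351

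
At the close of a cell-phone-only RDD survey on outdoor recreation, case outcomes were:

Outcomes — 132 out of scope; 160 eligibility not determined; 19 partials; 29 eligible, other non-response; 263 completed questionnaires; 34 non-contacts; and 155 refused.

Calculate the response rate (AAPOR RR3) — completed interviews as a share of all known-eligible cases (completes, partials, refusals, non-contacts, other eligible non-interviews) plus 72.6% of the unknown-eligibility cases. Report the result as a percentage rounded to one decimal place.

42.7%

Top → 263
Determined eligible → 263 + 19 + 155 + 34 + 29 = 500
Eligible share of unknowns → 0.7260 × 160 = 116.16
Base → 500 + 116.16 = 616.16
RR3 = 263 / 616.16 = 0.4268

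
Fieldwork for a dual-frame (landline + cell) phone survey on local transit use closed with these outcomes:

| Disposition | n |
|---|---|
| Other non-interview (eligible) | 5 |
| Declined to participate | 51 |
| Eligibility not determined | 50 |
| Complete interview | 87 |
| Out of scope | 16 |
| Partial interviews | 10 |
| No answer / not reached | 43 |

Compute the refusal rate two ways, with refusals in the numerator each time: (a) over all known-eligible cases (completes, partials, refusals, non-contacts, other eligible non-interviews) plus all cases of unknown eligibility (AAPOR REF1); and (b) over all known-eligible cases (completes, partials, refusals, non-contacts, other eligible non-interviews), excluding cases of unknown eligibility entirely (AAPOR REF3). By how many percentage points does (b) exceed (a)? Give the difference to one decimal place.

5.3

Num = 51
Denom = 87 + 10 + 51 + 43 + 5 + 50 = 246
REF1 = 51 / 246 = 0.2073
Denom = 87 + 10 + 51 + 43 + 5 = 196
REF3 = 51 / 196 = 0.2602
Difference = 26.02 − 20.73 = 5.29 percentage points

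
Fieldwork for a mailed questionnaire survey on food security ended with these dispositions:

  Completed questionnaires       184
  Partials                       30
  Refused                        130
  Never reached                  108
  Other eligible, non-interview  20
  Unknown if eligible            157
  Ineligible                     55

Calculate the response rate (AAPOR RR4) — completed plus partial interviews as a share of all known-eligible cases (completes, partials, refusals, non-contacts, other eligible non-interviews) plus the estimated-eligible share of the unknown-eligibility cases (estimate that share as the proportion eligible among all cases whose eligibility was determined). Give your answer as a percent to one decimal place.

Num → 184 + 30 = 214
Eligible (known) → 184 + 30 + 130 + 108 + 20 = 472
e = 472 / (472 + 55) = 472 / 527 = 0.8956
Eligible share of unknowns → 0.8956 × 157 = 140.61
Base → 472 + 140.61 = 612.61
RR4 = 214 / 612.61 = 0.3493

34.9%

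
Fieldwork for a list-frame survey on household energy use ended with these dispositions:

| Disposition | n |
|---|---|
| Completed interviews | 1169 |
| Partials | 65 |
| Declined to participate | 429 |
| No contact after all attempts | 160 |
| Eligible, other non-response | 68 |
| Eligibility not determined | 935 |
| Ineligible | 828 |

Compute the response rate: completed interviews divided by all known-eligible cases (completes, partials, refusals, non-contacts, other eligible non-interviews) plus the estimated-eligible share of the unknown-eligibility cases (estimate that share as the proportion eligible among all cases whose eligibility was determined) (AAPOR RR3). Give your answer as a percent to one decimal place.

46.0%

Numerator → 1169
Eligible (known) → 1169 + 65 + 429 + 160 + 68 = 1891
e = 1891 / (1891 + 828) = 1891 / 2719 = 0.6955
Eligible share of unknowns → 0.6955 × 935 = 650.29
Denominator → 1891 + 650.29 = 2541.29
RR3 = 1169 / 2541.29 = 0.4600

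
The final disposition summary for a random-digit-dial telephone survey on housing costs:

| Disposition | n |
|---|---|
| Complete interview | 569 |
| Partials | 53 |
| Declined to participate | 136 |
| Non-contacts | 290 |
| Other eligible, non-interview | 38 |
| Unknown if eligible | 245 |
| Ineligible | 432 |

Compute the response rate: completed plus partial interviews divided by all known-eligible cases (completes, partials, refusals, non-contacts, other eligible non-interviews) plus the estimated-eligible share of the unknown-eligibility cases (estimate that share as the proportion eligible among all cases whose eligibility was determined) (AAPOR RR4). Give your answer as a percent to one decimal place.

49.3%

Top: 569 + 53 = 622
Eligible (known): 569 + 53 + 136 + 290 + 38 = 1086
e = 1086 / (1086 + 432) = 1086 / 1518 = 0.7154
Estimated eligible among unknowns: 0.7154 × 245 = 175.27
Denominator: 1086 + 175.27 = 1261.27
RR4 = 622 / 1261.27 = 0.4932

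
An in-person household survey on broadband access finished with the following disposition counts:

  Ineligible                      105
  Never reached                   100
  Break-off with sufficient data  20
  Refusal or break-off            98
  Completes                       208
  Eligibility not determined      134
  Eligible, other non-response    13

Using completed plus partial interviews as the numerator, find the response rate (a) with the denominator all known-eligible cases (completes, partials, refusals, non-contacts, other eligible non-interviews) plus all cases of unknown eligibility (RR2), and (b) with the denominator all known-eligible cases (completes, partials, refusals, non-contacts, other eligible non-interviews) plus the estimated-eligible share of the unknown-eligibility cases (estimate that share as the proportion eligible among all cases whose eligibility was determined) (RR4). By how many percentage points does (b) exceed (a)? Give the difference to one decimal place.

1.9

Num: 208 + 20 = 228
Denom: 208 + 20 + 98 + 100 + 13 + 134 = 573
RR2 = 228 / 573 = 0.3979
Determined eligible: 208 + 20 + 98 + 100 + 13 = 439
e = 439 / (439 + 105) = 439 / 544 = 0.8070
Eligible share of unknowns: 0.8070 × 134 = 108.14
Denom: 439 + 108.14 = 547.14
RR4 = 228 / 547.14 = 0.4167
Difference = 41.67 − 39.79 = 1.88 percentage points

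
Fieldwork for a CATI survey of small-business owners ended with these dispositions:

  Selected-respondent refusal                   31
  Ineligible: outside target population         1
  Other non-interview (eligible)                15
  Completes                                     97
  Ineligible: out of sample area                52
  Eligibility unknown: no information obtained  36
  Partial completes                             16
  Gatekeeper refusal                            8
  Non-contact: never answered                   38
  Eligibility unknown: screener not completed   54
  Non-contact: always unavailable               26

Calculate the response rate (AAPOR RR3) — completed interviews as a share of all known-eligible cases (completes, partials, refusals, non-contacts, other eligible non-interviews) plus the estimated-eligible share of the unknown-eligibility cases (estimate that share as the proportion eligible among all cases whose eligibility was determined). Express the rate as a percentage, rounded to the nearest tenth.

31.9%

Refusals = 8 + 31 = 39
Non-contacts = 38 + 26 = 64
Unknown if eligible = 54 + 36 = 90
Screened out, ineligible = 1 + 52 = 53
Num: 97
Determined eligible: 97 + 16 + 39 + 64 + 15 = 231
e = 231 / (231 + 53) = 231 / 284 = 0.8134
Estimated eligible among unknowns: 0.8134 × 90 = 73.21
Base: 231 + 73.21 = 304.21
RR3 = 97 / 304.21 = 0.3189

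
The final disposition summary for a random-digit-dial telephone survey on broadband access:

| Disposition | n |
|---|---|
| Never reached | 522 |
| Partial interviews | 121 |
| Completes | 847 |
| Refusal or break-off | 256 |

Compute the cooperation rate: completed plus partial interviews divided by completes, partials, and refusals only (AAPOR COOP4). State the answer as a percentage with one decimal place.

Numerator: 847 + 121 = 968
Denom: 847 + 121 + 256 = 1224
COOP4 = 968 / 1224 = 0.7908

79.1%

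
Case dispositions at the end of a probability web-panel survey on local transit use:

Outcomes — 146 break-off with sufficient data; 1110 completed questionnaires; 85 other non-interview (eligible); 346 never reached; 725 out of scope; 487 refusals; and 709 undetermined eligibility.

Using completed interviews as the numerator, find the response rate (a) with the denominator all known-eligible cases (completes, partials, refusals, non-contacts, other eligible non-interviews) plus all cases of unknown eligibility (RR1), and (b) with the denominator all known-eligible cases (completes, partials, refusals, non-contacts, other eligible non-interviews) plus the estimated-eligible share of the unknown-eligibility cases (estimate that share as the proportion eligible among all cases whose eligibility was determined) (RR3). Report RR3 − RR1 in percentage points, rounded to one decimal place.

2.5

Numerator: 1110
Base: 1110 + 146 + 487 + 346 + 85 + 709 = 2883
RR1 = 1110 / 2883 = 0.3850
Eligible (known): 1110 + 146 + 487 + 346 + 85 = 2174
e = 2174 / (2174 + 725) = 2174 / 2899 = 0.7499
Eligible share of unknowns: 0.7499 × 709 = 531.68
Base: 2174 + 531.68 = 2705.68
RR3 = 1110 / 2705.68 = 0.4102
Difference = 41.02 − 38.50 = 2.52 percentage points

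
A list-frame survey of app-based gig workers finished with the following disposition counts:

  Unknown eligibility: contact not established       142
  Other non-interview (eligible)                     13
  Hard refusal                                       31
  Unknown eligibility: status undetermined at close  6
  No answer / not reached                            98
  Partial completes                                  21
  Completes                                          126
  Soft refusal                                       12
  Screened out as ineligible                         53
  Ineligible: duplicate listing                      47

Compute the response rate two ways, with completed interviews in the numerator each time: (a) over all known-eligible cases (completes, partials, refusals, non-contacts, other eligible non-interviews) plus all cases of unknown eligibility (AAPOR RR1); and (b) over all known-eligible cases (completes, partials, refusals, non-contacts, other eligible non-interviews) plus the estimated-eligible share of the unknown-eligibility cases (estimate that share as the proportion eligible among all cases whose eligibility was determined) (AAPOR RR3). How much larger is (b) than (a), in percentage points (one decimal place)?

Declined to participate = 31 + 12 = 43
Eligibility not determined = 142 + 6 = 148
Ineligible = 53 + 47 = 100
Num → 126
Denominator → 126 + 21 + 43 + 98 + 13 + 148 = 449
RR1 = 126 / 449 = 0.2806
Determined eligible → 126 + 21 + 43 + 98 + 13 = 301
e = 301 / (301 + 100) = 301 / 401 = 0.7506
e × U → 0.7506 × 148 = 111.09
Denominator → 301 + 111.09 = 412.09
RR3 = 126 / 412.09 = 0.3058
Difference = 30.58 − 28.06 = 2.52 percentage points

2.5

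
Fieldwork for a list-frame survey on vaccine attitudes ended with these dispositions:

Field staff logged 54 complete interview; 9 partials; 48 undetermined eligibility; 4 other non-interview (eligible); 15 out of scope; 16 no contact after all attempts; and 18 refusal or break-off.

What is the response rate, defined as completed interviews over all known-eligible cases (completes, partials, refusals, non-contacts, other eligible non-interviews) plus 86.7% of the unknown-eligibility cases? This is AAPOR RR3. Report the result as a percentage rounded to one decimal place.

37.9%

Num = 54
Eligible (known) = 54 + 9 + 18 + 16 + 4 = 101
e × U = 0.8670 × 48 = 41.62
Denom = 101 + 41.62 = 142.62
RR3 = 54 / 142.62 = 0.3786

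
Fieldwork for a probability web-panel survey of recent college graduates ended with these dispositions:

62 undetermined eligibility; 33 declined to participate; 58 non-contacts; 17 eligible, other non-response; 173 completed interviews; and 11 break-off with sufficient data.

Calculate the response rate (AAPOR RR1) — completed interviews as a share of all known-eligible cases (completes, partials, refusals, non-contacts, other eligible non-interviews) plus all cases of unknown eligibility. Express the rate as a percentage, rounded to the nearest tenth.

Numerator = 173
Base = 173 + 11 + 33 + 58 + 17 + 62 = 354
RR1 = 173 / 354 = 0.4887

48.9%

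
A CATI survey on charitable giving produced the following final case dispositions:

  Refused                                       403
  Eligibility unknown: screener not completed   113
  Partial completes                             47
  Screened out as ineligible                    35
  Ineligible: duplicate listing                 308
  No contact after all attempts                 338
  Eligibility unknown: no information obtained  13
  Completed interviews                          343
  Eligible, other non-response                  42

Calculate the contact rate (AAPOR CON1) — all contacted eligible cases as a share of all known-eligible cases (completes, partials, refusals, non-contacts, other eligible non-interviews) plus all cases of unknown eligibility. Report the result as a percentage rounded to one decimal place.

Unknown if eligible = 113 + 13 = 126
Screened out, ineligible = 35 + 308 = 343
Num → 343 + 47 + 403 + 42 = 835
Base → 343 + 47 + 403 + 338 + 42 + 126 = 1299
CON1 = 835 / 1299 = 0.6428

64.3%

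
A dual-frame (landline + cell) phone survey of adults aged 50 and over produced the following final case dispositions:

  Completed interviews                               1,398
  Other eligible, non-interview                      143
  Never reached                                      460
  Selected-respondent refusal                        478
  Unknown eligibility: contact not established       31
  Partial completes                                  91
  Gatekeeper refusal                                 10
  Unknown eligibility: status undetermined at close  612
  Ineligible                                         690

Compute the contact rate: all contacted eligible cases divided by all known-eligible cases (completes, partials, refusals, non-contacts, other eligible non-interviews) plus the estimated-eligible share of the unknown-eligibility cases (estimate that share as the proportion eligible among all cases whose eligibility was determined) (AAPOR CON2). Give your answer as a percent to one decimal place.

68.7%

Declined to participate = 10 + 478 = 488
Unknown eligibility = 31 + 612 = 643
Numerator → 1398 + 91 + 488 + 143 = 2120
Known eligible → 1398 + 91 + 488 + 460 + 143 = 2580
e = 2580 / (2580 + 690) = 2580 / 3270 = 0.7890
e × U → 0.7890 × 643 = 507.33
Base → 2580 + 507.33 = 3087.33
CON2 = 2120 / 3087.33 = 0.6867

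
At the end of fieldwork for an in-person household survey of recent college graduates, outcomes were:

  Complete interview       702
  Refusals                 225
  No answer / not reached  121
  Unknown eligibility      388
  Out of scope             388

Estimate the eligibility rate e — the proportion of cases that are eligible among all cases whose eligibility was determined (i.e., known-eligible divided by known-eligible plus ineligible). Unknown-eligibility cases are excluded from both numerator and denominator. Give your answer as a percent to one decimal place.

Known eligible: 702 + 225 + 121 = 1048
e = 1048 / (1048 + 388) = 1048 / 1436 = 0.7298

73.0%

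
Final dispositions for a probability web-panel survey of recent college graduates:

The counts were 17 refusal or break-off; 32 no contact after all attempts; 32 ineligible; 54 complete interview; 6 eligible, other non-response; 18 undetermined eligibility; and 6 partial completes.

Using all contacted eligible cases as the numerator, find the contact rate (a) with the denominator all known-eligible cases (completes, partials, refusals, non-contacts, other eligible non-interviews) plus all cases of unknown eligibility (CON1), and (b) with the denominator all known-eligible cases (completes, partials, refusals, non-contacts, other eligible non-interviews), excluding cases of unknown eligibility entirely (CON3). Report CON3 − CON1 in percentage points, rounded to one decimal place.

9.8

Numerator = 54 + 6 + 17 + 6 = 83
Denom = 54 + 6 + 17 + 32 + 6 + 18 = 133
CON1 = 83 / 133 = 0.6241
Denom = 54 + 6 + 17 + 32 + 6 = 115
CON3 = 83 / 115 = 0.7217
Difference = 72.17 − 62.41 = 9.76 percentage points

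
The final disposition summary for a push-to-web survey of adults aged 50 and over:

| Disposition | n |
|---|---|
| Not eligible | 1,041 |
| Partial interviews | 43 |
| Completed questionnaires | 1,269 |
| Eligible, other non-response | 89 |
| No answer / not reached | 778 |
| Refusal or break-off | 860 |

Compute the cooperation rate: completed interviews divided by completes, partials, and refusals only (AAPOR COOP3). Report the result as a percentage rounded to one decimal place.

58.4%

Num → 1269
Denom → 1269 + 43 + 860 = 2172
COOP3 = 1269 / 2172 = 0.5843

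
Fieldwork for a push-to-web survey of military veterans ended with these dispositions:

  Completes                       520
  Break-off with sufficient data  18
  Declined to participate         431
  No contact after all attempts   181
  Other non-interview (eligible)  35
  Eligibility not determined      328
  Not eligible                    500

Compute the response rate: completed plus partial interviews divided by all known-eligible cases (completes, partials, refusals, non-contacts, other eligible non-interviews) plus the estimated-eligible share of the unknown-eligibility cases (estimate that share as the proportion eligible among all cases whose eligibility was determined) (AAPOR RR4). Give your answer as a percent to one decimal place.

38.0%

Top → 520 + 18 = 538
Determined eligible → 520 + 18 + 431 + 181 + 35 = 1185
e = 1185 / (1185 + 500) = 1185 / 1685 = 0.7033
e × U → 0.7033 × 328 = 230.68
Denom → 1185 + 230.68 = 1415.68
RR4 = 538 / 1415.68 = 0.3800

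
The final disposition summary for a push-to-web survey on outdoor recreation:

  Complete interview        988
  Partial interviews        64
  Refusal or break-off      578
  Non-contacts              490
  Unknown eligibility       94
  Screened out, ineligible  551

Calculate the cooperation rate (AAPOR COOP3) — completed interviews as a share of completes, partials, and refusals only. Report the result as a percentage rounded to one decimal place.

Numerator → 988
Denominator → 988 + 64 + 578 = 1630
COOP3 = 988 / 1630 = 0.6061

60.6%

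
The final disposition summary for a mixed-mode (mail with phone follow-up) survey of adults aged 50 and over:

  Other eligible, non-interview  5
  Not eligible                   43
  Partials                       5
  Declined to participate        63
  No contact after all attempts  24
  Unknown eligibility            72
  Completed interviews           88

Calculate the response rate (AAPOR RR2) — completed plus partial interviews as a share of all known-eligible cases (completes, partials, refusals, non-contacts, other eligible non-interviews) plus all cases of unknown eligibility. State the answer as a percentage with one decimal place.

36.2%

Num: 88 + 5 = 93
Denominator: 88 + 5 + 63 + 24 + 5 + 72 = 257
RR2 = 93 / 257 = 0.3619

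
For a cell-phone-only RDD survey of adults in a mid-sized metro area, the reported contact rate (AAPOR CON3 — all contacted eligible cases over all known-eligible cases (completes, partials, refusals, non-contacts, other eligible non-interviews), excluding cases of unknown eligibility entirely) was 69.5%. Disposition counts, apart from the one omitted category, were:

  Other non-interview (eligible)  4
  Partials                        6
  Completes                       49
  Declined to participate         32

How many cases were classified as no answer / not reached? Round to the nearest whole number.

40

Numerator = 49 + 6 + 32 + 4 = 91
CON3 = 91 / D = 0.695
D = 91 / 0.695 = 130.9
Rest of base = 91
no answer / not reached = 130.9 − 91 ≈ 40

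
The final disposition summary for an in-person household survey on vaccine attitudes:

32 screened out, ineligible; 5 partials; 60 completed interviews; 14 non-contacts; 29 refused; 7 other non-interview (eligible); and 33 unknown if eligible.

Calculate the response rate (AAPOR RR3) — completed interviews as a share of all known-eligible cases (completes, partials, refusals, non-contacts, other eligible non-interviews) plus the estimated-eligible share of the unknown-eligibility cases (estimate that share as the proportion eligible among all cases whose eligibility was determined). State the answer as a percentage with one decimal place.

Numerator → 60
Known eligible → 60 + 5 + 29 + 14 + 7 = 115
e = 115 / (115 + 32) = 115 / 147 = 0.7823
Eligible share of unknowns → 0.7823 × 33 = 25.82
Base → 115 + 25.82 = 140.82
RR3 = 60 / 140.82 = 0.4261

42.6%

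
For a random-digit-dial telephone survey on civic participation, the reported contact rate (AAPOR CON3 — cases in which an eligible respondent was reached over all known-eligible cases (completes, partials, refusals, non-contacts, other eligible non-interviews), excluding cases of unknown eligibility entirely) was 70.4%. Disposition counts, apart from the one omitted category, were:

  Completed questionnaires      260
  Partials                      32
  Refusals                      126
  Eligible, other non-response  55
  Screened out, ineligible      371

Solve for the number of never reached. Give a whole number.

199

Numerator → 260 + 32 + 126 + 55 = 473
CON3 = 473 / D = 0.704
D = 473 / 0.704 = 671.9
Remaining denominator categories sum to 473
never reached = 671.9 − 473 ≈ 199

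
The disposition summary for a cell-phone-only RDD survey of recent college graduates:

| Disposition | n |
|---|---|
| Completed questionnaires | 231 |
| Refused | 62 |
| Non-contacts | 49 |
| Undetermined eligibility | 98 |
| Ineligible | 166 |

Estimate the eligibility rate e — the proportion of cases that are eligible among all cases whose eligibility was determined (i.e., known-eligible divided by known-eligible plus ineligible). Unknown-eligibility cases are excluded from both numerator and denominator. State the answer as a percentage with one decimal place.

Eligible (known) → 231 + 62 + 49 = 342
e = 342 / (342 + 166) = 342 / 508 = 0.6732

67.3%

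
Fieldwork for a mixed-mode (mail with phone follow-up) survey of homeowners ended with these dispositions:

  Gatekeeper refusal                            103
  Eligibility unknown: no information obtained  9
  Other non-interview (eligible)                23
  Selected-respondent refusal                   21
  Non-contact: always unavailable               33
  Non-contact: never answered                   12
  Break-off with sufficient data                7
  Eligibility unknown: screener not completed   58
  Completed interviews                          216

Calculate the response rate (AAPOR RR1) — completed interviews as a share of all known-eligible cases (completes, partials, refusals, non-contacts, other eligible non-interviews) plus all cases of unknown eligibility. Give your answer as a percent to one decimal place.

44.8%

Refused = 103 + 21 = 124
No answer / not reached = 12 + 33 = 45
Eligibility not determined = 58 + 9 = 67
Numerator = 216
Base = 216 + 7 + 124 + 45 + 23 + 67 = 482
RR1 = 216 / 482 = 0.4481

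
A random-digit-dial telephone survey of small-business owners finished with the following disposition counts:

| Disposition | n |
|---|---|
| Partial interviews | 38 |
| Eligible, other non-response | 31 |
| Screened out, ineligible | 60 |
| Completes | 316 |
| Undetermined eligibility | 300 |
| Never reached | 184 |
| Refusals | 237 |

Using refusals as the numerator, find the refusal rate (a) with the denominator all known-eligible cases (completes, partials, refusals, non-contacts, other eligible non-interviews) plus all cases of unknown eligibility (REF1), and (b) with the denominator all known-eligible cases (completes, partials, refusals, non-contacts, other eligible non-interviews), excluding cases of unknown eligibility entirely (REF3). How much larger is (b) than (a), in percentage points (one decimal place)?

8.0

Numerator → 237
Base → 316 + 38 + 237 + 184 + 31 + 300 = 1106
REF1 = 237 / 1106 = 0.2143
Base → 316 + 38 + 237 + 184 + 31 = 806
REF3 = 237 / 806 = 0.2940
Difference = 29.40 − 21.43 = 7.97 percentage points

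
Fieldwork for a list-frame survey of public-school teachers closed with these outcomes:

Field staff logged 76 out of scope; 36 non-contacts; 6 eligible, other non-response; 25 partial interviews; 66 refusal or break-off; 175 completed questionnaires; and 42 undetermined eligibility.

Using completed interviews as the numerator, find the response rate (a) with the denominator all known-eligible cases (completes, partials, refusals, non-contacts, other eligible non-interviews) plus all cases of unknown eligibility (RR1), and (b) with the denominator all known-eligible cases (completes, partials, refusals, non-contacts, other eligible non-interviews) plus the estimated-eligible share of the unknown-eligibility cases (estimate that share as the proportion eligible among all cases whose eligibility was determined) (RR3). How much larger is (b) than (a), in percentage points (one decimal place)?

1.2

Num: 175
Base: 175 + 25 + 66 + 36 + 6 + 42 = 350
RR1 = 175 / 350 = 0.5000
Determined eligible: 175 + 25 + 66 + 36 + 6 = 308
e = 308 / (308 + 76) = 308 / 384 = 0.8021
Estimated eligible among unknowns: 0.8021 × 42 = 33.69
Base: 308 + 33.69 = 341.69
RR3 = 175 / 341.69 = 0.5122
Difference = 51.22 − 50.00 = 1.22 percentage points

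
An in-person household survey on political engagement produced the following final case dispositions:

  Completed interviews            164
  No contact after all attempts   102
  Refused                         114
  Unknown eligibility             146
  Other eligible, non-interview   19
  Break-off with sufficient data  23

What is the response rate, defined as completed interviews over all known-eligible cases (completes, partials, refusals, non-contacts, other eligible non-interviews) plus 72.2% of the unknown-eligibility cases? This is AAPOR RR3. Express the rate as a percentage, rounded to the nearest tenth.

Numerator → 164
Eligible (known) → 164 + 23 + 114 + 102 + 19 = 422
Estimated eligible among unknowns → 0.7220 × 146 = 105.41
Denominator → 422 + 105.41 = 527.41
RR3 = 164 / 527.41 = 0.3110

31.1%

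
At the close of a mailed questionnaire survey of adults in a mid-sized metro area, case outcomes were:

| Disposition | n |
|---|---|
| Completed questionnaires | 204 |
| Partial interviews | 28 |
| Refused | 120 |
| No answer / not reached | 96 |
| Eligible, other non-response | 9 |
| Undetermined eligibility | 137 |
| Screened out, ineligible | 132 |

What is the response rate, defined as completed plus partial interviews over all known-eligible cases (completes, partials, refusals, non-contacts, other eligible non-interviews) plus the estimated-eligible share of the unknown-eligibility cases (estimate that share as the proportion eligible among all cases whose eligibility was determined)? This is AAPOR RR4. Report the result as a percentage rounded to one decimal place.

41.2%

Top → 204 + 28 = 232
Eligible (known) → 204 + 28 + 120 + 96 + 9 = 457
e = 457 / (457 + 132) = 457 / 589 = 0.7759
Eligible share of unknowns → 0.7759 × 137 = 106.30
Denominator → 457 + 106.30 = 563.30
RR4 = 232 / 563.30 = 0.4119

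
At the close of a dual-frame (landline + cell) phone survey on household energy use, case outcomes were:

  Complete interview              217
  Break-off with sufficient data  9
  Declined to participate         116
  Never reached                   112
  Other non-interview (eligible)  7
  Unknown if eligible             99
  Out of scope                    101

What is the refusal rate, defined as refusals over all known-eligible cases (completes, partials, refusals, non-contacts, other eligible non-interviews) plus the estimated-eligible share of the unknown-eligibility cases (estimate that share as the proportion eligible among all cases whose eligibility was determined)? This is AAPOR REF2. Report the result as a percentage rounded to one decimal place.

Top = 116
Eligible (known) = 217 + 9 + 116 + 112 + 7 = 461
e = 461 / (461 + 101) = 461 / 562 = 0.8203
Estimated eligible among unknowns = 0.8203 × 99 = 81.21
Denominator = 461 + 81.21 = 542.21
REF2 = 116 / 542.21 = 0.2139

21.4%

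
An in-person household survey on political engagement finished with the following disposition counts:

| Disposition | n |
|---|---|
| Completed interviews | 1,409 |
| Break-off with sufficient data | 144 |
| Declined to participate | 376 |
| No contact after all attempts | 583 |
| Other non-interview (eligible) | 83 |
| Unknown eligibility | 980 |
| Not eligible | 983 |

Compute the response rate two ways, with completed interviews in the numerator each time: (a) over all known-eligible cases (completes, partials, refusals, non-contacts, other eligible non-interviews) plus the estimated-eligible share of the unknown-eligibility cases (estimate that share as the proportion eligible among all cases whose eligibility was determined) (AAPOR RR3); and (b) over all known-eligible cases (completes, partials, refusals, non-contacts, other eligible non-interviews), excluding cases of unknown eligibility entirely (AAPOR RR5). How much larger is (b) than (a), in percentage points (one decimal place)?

Num = 1409
Known eligible = 1409 + 144 + 376 + 583 + 83 = 2595
e = 2595 / (2595 + 983) = 2595 / 3578 = 0.7253
e × U = 0.7253 × 980 = 710.79
Denominator = 2595 + 710.79 = 3305.79
RR3 = 1409 / 3305.79 = 0.4262
Denominator = 1409 + 144 + 376 + 583 + 83 = 2595
RR5 = 1409 / 2595 = 0.5430
Difference = 54.30 − 42.62 = 11.68 percentage points

11.7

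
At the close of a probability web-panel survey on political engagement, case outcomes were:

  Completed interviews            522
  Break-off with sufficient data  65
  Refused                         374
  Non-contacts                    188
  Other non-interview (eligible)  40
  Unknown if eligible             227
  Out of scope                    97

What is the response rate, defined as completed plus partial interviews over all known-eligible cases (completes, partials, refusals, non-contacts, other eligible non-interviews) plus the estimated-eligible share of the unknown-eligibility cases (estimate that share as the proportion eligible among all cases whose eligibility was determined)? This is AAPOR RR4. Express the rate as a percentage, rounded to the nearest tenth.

42.0%

Num: 522 + 65 = 587
Known eligible: 522 + 65 + 374 + 188 + 40 = 1189
e = 1189 / (1189 + 97) = 1189 / 1286 = 0.9246
e × U: 0.9246 × 227 = 209.88
Denominator: 1189 + 209.88 = 1398.88
RR4 = 587 / 1398.88 = 0.4196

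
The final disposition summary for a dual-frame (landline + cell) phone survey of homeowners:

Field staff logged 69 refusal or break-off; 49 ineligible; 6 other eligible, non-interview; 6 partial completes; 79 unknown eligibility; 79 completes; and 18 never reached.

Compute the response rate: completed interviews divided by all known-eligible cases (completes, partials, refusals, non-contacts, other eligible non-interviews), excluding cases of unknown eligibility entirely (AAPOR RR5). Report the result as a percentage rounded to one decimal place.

44.4%

Top: 79
Denominator: 79 + 6 + 69 + 18 + 6 = 178
RR5 = 79 / 178 = 0.4438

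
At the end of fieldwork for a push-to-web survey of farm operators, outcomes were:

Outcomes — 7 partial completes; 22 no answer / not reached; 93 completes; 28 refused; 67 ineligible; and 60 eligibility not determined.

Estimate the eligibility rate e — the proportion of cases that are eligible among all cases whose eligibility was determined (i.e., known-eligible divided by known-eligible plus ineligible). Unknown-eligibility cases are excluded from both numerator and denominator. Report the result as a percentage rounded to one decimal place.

69.1%

Determined eligible: 93 + 7 + 28 + 22 = 150
e = 150 / (150 + 67) = 150 / 217 = 0.6912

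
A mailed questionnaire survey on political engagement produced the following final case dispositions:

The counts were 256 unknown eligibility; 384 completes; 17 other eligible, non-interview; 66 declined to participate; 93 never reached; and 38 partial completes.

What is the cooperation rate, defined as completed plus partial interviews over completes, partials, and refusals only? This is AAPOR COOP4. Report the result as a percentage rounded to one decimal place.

Numerator = 384 + 38 = 422
Denominator = 384 + 38 + 66 = 488
COOP4 = 422 / 488 = 0.8648

86.5%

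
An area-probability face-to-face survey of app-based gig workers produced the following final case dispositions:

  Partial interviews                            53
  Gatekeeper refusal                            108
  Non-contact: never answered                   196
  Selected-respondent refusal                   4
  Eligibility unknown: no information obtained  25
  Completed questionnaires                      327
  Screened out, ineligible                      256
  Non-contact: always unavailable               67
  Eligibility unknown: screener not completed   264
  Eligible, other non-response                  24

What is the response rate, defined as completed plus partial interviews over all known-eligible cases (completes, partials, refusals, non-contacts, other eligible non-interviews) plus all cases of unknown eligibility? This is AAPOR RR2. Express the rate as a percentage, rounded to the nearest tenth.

Refused = 108 + 4 = 112
No answer / not reached = 196 + 67 = 263
Unknown eligibility = 264 + 25 = 289
Numerator = 327 + 53 = 380
Denom = 327 + 53 + 112 + 263 + 24 + 289 = 1068
RR2 = 380 / 1068 = 0.3558

35.6%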